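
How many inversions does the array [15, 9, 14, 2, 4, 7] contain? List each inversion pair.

Finding inversions in [15, 9, 14, 2, 4, 7]:

(0, 1): arr[0]=15 > arr[1]=9
(0, 2): arr[0]=15 > arr[2]=14
(0, 3): arr[0]=15 > arr[3]=2
(0, 4): arr[0]=15 > arr[4]=4
(0, 5): arr[0]=15 > arr[5]=7
(1, 3): arr[1]=9 > arr[3]=2
(1, 4): arr[1]=9 > arr[4]=4
(1, 5): arr[1]=9 > arr[5]=7
(2, 3): arr[2]=14 > arr[3]=2
(2, 4): arr[2]=14 > arr[4]=4
(2, 5): arr[2]=14 > arr[5]=7

Total inversions: 11

The array has 11 inversion(s): (0,1), (0,2), (0,3), (0,4), (0,5), (1,3), (1,4), (1,5), (2,3), (2,4), (2,5). Each pair (i,j) satisfies i < j and arr[i] > arr[j].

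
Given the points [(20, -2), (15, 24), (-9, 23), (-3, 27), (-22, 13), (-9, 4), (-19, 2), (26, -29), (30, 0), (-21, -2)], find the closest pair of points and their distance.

Computing all pairwise distances among 10 points:

d((20, -2), (15, 24)) = 26.4764
d((20, -2), (-9, 23)) = 38.2884
d((20, -2), (-3, 27)) = 37.0135
d((20, -2), (-22, 13)) = 44.5982
d((20, -2), (-9, 4)) = 29.6142
d((20, -2), (-19, 2)) = 39.2046
d((20, -2), (26, -29)) = 27.6586
d((20, -2), (30, 0)) = 10.198
d((20, -2), (-21, -2)) = 41.0
d((15, 24), (-9, 23)) = 24.0208
d((15, 24), (-3, 27)) = 18.2483
d((15, 24), (-22, 13)) = 38.6005
d((15, 24), (-9, 4)) = 31.241
d((15, 24), (-19, 2)) = 40.4969
d((15, 24), (26, -29)) = 54.1295
d((15, 24), (30, 0)) = 28.3019
d((15, 24), (-21, -2)) = 44.4072
d((-9, 23), (-3, 27)) = 7.2111
d((-9, 23), (-22, 13)) = 16.4012
d((-9, 23), (-9, 4)) = 19.0
d((-9, 23), (-19, 2)) = 23.2594
d((-9, 23), (26, -29)) = 62.6817
d((-9, 23), (30, 0)) = 45.2769
d((-9, 23), (-21, -2)) = 27.7308
d((-3, 27), (-22, 13)) = 23.6008
d((-3, 27), (-9, 4)) = 23.7697
d((-3, 27), (-19, 2)) = 29.6816
d((-3, 27), (26, -29)) = 63.0635
d((-3, 27), (30, 0)) = 42.638
d((-3, 27), (-21, -2)) = 34.1321
d((-22, 13), (-9, 4)) = 15.8114
d((-22, 13), (-19, 2)) = 11.4018
d((-22, 13), (26, -29)) = 63.7809
d((-22, 13), (30, 0)) = 53.6004
d((-22, 13), (-21, -2)) = 15.0333
d((-9, 4), (-19, 2)) = 10.198
d((-9, 4), (26, -29)) = 48.1041
d((-9, 4), (30, 0)) = 39.2046
d((-9, 4), (-21, -2)) = 13.4164
d((-19, 2), (26, -29)) = 54.6443
d((-19, 2), (30, 0)) = 49.0408
d((-19, 2), (-21, -2)) = 4.4721 <-- minimum
d((26, -29), (30, 0)) = 29.2746
d((26, -29), (-21, -2)) = 54.2033
d((30, 0), (-21, -2)) = 51.0392

Closest pair: (-19, 2) and (-21, -2) with distance 4.4721

The closest pair is (-19, 2) and (-21, -2) with Euclidean distance 4.4721. For 10 points, brute-force pairwise comparison is shown above. For large n, the divide-and-conquer algorithm (sort by x, recurse on halves, check the dividing strip) achieves O(n log n).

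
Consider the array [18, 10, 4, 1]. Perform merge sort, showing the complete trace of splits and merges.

Merge sort trace:

Split: [18, 10, 4, 1] -> [18, 10] and [4, 1]
  Split: [18, 10] -> [18] and [10]
  Merge: [18] + [10] -> [10, 18]
  Split: [4, 1] -> [4] and [1]
  Merge: [4] + [1] -> [1, 4]
Merge: [10, 18] + [1, 4] -> [1, 4, 10, 18]

Final sorted array: [1, 4, 10, 18]

The merge sort proceeds by recursively splitting the array and merging sorted halves.
After all merges, the sorted array is [1, 4, 10, 18].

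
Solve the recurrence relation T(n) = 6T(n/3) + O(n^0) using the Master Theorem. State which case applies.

Master Theorem for T(n) = 6T(n/3) + O(n^0):

a = 6, b = 3, c = 0
log_b(a) = log_3(6) = 1.6309

Case 1: c = 0 < log_3(6) = 1.6309
T(n) = O(n^(log_3 6))

For T(n) = 6T(n/3) + O(n^0): log_3(6) = 1.6309. This is Case 1 of the Master Theorem (c < log_b(a), work dominated by leaves), giving O(n^(log_3 6)).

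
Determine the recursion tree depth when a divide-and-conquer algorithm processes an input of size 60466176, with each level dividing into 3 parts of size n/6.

For divide and conquer with division factor 6:

Problem sizes at each level:
Level 0: 60466176
Level 1: 10077696
Level 2: 1679616
Level 3: 279936
Level 4: 46656
Level 5: 7776
Level 6: 1296
Level 7: 216
Level 8: 36
Level 9: 6
Level 10: 1

The root is level 0 and the size-1 base case is level 10 (the tree spans levels 0 through 10, i.e. 11 levels counting the root), so the depth is the number of divisions: log_6(60466176) = 10

The recursion tree depth is log_6(60466176) = 10. At each level, the problem size is divided by 6, so it takes 10 divisions to reduce to a base case of size 1. The algorithm makes 3 recursive calls at each level.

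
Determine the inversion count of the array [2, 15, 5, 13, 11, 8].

Finding inversions in [2, 15, 5, 13, 11, 8]:

(1, 2): arr[1]=15 > arr[2]=5
(1, 3): arr[1]=15 > arr[3]=13
(1, 4): arr[1]=15 > arr[4]=11
(1, 5): arr[1]=15 > arr[5]=8
(3, 4): arr[3]=13 > arr[4]=11
(3, 5): arr[3]=13 > arr[5]=8
(4, 5): arr[4]=11 > arr[5]=8

Total inversions: 7

The array has 7 inversion(s): (1,2), (1,3), (1,4), (1,5), (3,4), (3,5), (4,5). Each pair (i,j) satisfies i < j and arr[i] > arr[j].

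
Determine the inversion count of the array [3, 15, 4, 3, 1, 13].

Finding inversions in [3, 15, 4, 3, 1, 13]:

(0, 4): arr[0]=3 > arr[4]=1
(1, 2): arr[1]=15 > arr[2]=4
(1, 3): arr[1]=15 > arr[3]=3
(1, 4): arr[1]=15 > arr[4]=1
(1, 5): arr[1]=15 > arr[5]=13
(2, 3): arr[2]=4 > arr[3]=3
(2, 4): arr[2]=4 > arr[4]=1
(3, 4): arr[3]=3 > arr[4]=1

Total inversions: 8

The array has 8 inversion(s): (0,4), (1,2), (1,3), (1,4), (1,5), (2,3), (2,4), (3,4). Each pair (i,j) satisfies i < j and arr[i] > arr[j].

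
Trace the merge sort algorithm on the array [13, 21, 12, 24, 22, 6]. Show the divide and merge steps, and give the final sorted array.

Merge sort trace:

Split: [13, 21, 12, 24, 22, 6] -> [13, 21, 12] and [24, 22, 6]
  Split: [13, 21, 12] -> [13] and [21, 12]
    Split: [21, 12] -> [21] and [12]
    Merge: [21] + [12] -> [12, 21]
  Merge: [13] + [12, 21] -> [12, 13, 21]
  Split: [24, 22, 6] -> [24] and [22, 6]
    Split: [22, 6] -> [22] and [6]
    Merge: [22] + [6] -> [6, 22]
  Merge: [24] + [6, 22] -> [6, 22, 24]
Merge: [12, 13, 21] + [6, 22, 24] -> [6, 12, 13, 21, 22, 24]

Final sorted array: [6, 12, 13, 21, 22, 24]

The merge sort proceeds by recursively splitting the array and merging sorted halves.
After all merges, the sorted array is [6, 12, 13, 21, 22, 24].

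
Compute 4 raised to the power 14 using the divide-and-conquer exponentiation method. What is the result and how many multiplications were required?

Computing 4^14 by squaring (build up from 4^1; each line after the first costs one multiplication):

4^1 = 4
4^2 = (4^1)^2 = 4^2 = 16
4^3 = 4 * 4^2 = 4 * 16 = 64
4^6 = (4^3)^2 = 64^2 = 4096
4^7 = 4 * 4^6 = 4 * 4096 = 16384
4^14 = (4^7)^2 = 16384^2 = 268435456

Result: 268435456
Multiplications needed: 5 (5 lines after 4^1)

4^14 = 268435456. Using exponentiation by squaring, this requires 5 multiplications. The key idea: if the exponent is even, square the half-power; if odd, multiply by the base once.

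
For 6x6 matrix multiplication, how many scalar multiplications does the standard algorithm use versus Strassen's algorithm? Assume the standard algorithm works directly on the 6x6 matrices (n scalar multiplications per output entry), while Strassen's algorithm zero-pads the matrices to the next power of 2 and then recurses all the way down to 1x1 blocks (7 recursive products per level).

Matrix multiplication for 6x6 matrices:

Strassen's algorithm requires power-of-2 dimensions. Pad 6x6 to 8x8 (next power of 2).

Standard algorithm: 6^3 = 216 multiplications
Strassen's algorithm: 7^(log2(8)) = 7^3 = 343 multiplications
Difference: 216 - 343 = -127 (Strassen uses MORE here due to padding overhead — for small or just-over-power-of-2 n, padding can outweigh the per-level savings)

Standard: 216 multiplications (6^3). Strassen: 343 multiplications (7^3, after padding to 8x8). Strassen reduces 8 recursive multiplications to 7 at each level.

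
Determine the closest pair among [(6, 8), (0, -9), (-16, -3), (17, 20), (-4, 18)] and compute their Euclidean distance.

Computing all pairwise distances among 5 points:

d((6, 8), (0, -9)) = 18.0278
d((6, 8), (-16, -3)) = 24.5967
d((6, 8), (17, 20)) = 16.2788
d((6, 8), (-4, 18)) = 14.1421 <-- minimum
d((0, -9), (-16, -3)) = 17.088
d((0, -9), (17, 20)) = 33.6155
d((0, -9), (-4, 18)) = 27.2947
d((-16, -3), (17, 20)) = 40.2244
d((-16, -3), (-4, 18)) = 24.1868
d((17, 20), (-4, 18)) = 21.095

Closest pair: (6, 8) and (-4, 18) with distance 14.1421

The closest pair is (6, 8) and (-4, 18) with Euclidean distance 14.1421. For 5 points, brute-force pairwise comparison is shown above. For large n, the divide-and-conquer algorithm (sort by x, recurse on halves, check the dividing strip) achieves O(n log n).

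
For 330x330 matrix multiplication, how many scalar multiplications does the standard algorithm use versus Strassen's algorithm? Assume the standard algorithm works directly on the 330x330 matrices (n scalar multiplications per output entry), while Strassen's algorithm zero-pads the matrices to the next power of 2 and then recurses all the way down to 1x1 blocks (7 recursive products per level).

Matrix multiplication for 330x330 matrices:

Strassen's algorithm requires power-of-2 dimensions. Pad 330x330 to 512x512 (next power of 2).

Standard algorithm: 330^3 = 35937000 multiplications
Strassen's algorithm: 7^(log2(512)) = 7^9 = 40353607 multiplications
Difference: 35937000 - 40353607 = -4416607 (Strassen uses MORE here due to padding overhead — for small or just-over-power-of-2 n, padding can outweigh the per-level savings)

Standard: 35937000 multiplications (330^3). Strassen: 40353607 multiplications (7^9, after padding to 512x512). Strassen reduces 8 recursive multiplications to 7 at each level.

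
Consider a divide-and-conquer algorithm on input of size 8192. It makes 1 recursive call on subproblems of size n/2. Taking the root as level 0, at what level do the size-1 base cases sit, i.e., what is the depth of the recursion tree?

For divide and conquer with division factor 2:

Problem sizes at each level:
Level 0: 8192
Level 1: 4096
Level 2: 2048
Level 3: 1024
Level 4: 512
Level 5: 256
Level 6: 128
Level 7: 64
Level 8: 32
Level 9: 16
Level 10: 8
Level 11: 4
Level 12: 2
Level 13: 1

The root is level 0 and the size-1 base case is level 13 (the tree spans levels 0 through 13, i.e. 14 levels counting the root), so the depth is the number of divisions: log_2(8192) = 13

The recursion tree depth is log_2(8192) = 13. At each level, the problem size is divided by 2, so it takes 13 divisions to reduce to a base case of size 1. The algorithm makes 1 recursive call at each level.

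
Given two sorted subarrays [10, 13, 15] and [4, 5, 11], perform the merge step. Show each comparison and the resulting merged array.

Merging process:

Compare 10 vs 4: take 4 from right. Merged: [4]
Compare 10 vs 5: take 5 from right. Merged: [4, 5]
Compare 10 vs 11: take 10 from left. Merged: [4, 5, 10]
Compare 13 vs 11: take 11 from right. Merged: [4, 5, 10, 11]
Append remaining from left: [13, 15]. Merged: [4, 5, 10, 11, 13, 15]

Final merged array: [4, 5, 10, 11, 13, 15]
Total comparisons: 4

The merged array is [4, 5, 10, 11, 13, 15], requiring 4 comparisons. The merge step runs in O(n) time where n is the total number of elements.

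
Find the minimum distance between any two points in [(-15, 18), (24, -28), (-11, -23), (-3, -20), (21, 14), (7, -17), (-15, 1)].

Computing all pairwise distances among 7 points:

d((-15, 18), (24, -28)) = 60.3075
d((-15, 18), (-11, -23)) = 41.1947
d((-15, 18), (-3, -20)) = 39.8497
d((-15, 18), (21, 14)) = 36.2215
d((-15, 18), (7, -17)) = 41.3401
d((-15, 18), (-15, 1)) = 17.0
d((24, -28), (-11, -23)) = 35.3553
d((24, -28), (-3, -20)) = 28.1603
d((24, -28), (21, 14)) = 42.107
d((24, -28), (7, -17)) = 20.2485
d((24, -28), (-15, 1)) = 48.6004
d((-11, -23), (-3, -20)) = 8.544 <-- minimum
d((-11, -23), (21, 14)) = 48.9183
d((-11, -23), (7, -17)) = 18.9737
d((-11, -23), (-15, 1)) = 24.3311
d((-3, -20), (21, 14)) = 41.6173
d((-3, -20), (7, -17)) = 10.4403
d((-3, -20), (-15, 1)) = 24.1868
d((21, 14), (7, -17)) = 34.0147
d((21, 14), (-15, 1)) = 38.2753
d((7, -17), (-15, 1)) = 28.4253

Closest pair: (-11, -23) and (-3, -20) with distance 8.544

The closest pair is (-11, -23) and (-3, -20) with Euclidean distance 8.544. For 7 points, brute-force pairwise comparison is shown above. For large n, the divide-and-conquer algorithm (sort by x, recurse on halves, check the dividing strip) achieves O(n log n).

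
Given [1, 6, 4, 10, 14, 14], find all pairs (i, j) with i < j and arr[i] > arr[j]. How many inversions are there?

Finding inversions in [1, 6, 4, 10, 14, 14]:

(1, 2): arr[1]=6 > arr[2]=4

Total inversions: 1

The array has 1 inversion(s): (1,2). Each pair (i,j) satisfies i < j and arr[i] > arr[j].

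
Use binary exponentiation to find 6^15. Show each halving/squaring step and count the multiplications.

Computing 6^15 by squaring (build up from 6^1; each line after the first costs one multiplication):

6^1 = 6
6^2 = (6^1)^2 = 6^2 = 36
6^3 = 6 * 6^2 = 6 * 36 = 216
6^6 = (6^3)^2 = 216^2 = 46656
6^7 = 6 * 6^6 = 6 * 46656 = 279936
6^14 = (6^7)^2 = 279936^2 = 78364164096
6^15 = 6 * 6^14 = 6 * 78364164096 = 470184984576

Result: 470184984576
Multiplications needed: 6 (6 lines after 6^1)

6^15 = 470184984576. Using exponentiation by squaring, this requires 6 multiplications. The key idea: if the exponent is even, square the half-power; if odd, multiply by the base once.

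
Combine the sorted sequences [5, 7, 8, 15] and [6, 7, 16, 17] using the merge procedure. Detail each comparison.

Merging process:

Compare 5 vs 6: take 5 from left. Merged: [5]
Compare 7 vs 6: take 6 from right. Merged: [5, 6]
Compare 7 vs 7: take 7 from left. Merged: [5, 6, 7]
Compare 8 vs 7: take 7 from right. Merged: [5, 6, 7, 7]
Compare 8 vs 16: take 8 from left. Merged: [5, 6, 7, 7, 8]
Compare 15 vs 16: take 15 from left. Merged: [5, 6, 7, 7, 8, 15]
Append remaining from right: [16, 17]. Merged: [5, 6, 7, 7, 8, 15, 16, 17]

Final merged array: [5, 6, 7, 7, 8, 15, 16, 17]
Total comparisons: 6

The merged array is [5, 6, 7, 7, 8, 15, 16, 17], requiring 6 comparisons. The merge step runs in O(n) time where n is the total number of elements.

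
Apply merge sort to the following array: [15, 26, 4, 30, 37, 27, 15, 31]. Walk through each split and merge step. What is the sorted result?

Merge sort trace:

Split: [15, 26, 4, 30, 37, 27, 15, 31] -> [15, 26, 4, 30] and [37, 27, 15, 31]
  Split: [15, 26, 4, 30] -> [15, 26] and [4, 30]
    Split: [15, 26] -> [15] and [26]
    Merge: [15] + [26] -> [15, 26]
    Split: [4, 30] -> [4] and [30]
    Merge: [4] + [30] -> [4, 30]
  Merge: [15, 26] + [4, 30] -> [4, 15, 26, 30]
  Split: [37, 27, 15, 31] -> [37, 27] and [15, 31]
    Split: [37, 27] -> [37] and [27]
    Merge: [37] + [27] -> [27, 37]
    Split: [15, 31] -> [15] and [31]
    Merge: [15] + [31] -> [15, 31]
  Merge: [27, 37] + [15, 31] -> [15, 27, 31, 37]
Merge: [4, 15, 26, 30] + [15, 27, 31, 37] -> [4, 15, 15, 26, 27, 30, 31, 37]

Final sorted array: [4, 15, 15, 26, 27, 30, 31, 37]

The merge sort proceeds by recursively splitting the array and merging sorted halves.
After all merges, the sorted array is [4, 15, 15, 26, 27, 30, 31, 37].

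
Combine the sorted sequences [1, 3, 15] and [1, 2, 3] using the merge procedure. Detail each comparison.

Merging process:

Compare 1 vs 1: take 1 from left. Merged: [1]
Compare 3 vs 1: take 1 from right. Merged: [1, 1]
Compare 3 vs 2: take 2 from right. Merged: [1, 1, 2]
Compare 3 vs 3: take 3 from left. Merged: [1, 1, 2, 3]
Compare 15 vs 3: take 3 from right. Merged: [1, 1, 2, 3, 3]
Append remaining from left: [15]. Merged: [1, 1, 2, 3, 3, 15]

Final merged array: [1, 1, 2, 3, 3, 15]
Total comparisons: 5

The merged array is [1, 1, 2, 3, 3, 15], requiring 5 comparisons. The merge step runs in O(n) time where n is the total number of elements.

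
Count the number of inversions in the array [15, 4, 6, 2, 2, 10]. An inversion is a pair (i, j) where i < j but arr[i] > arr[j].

Finding inversions in [15, 4, 6, 2, 2, 10]:

(0, 1): arr[0]=15 > arr[1]=4
(0, 2): arr[0]=15 > arr[2]=6
(0, 3): arr[0]=15 > arr[3]=2
(0, 4): arr[0]=15 > arr[4]=2
(0, 5): arr[0]=15 > arr[5]=10
(1, 3): arr[1]=4 > arr[3]=2
(1, 4): arr[1]=4 > arr[4]=2
(2, 3): arr[2]=6 > arr[3]=2
(2, 4): arr[2]=6 > arr[4]=2

Total inversions: 9

The array has 9 inversion(s): (0,1), (0,2), (0,3), (0,4), (0,5), (1,3), (1,4), (2,3), (2,4). Each pair (i,j) satisfies i < j and arr[i] > arr[j].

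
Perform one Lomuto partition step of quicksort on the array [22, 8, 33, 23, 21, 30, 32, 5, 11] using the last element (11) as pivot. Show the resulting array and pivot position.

Lomuto partition with pivot = 11:

Initial array: [22, 8, 33, 23, 21, 30, 32, 5, 11]

arr[0]=22 > 11: no swap
arr[1]=8 <= 11: swap with position 0, array becomes [8, 22, 33, 23, 21, 30, 32, 5, 11]
arr[2]=33 > 11: no swap
arr[3]=23 > 11: no swap
arr[4]=21 > 11: no swap
arr[5]=30 > 11: no swap
arr[6]=32 > 11: no swap
arr[7]=5 <= 11: swap with position 1, array becomes [8, 5, 33, 23, 21, 30, 32, 22, 11]

Place pivot at position 2: [8, 5, 11, 23, 21, 30, 32, 22, 33]
Pivot position: 2

After partitioning with pivot 11, the array becomes [8, 5, 11, 23, 21, 30, 32, 22, 33]. The pivot is placed at index 2. All elements to the left of the pivot are <= 11, and all elements to the right are > 11.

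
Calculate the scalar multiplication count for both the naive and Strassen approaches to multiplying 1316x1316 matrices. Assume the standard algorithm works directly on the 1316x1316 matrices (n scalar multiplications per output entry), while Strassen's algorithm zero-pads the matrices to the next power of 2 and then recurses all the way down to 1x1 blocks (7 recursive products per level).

Matrix multiplication for 1316x1316 matrices:

Strassen's algorithm requires power-of-2 dimensions. Pad 1316x1316 to 2048x2048 (next power of 2).

Standard algorithm: 1316^3 = 2279122496 multiplications
Strassen's algorithm: 7^(log2(2048)) = 7^11 = 1977326743 multiplications
Savings: 2279122496 - 1977326743 = 301795753 multiplications

Standard: 2279122496 multiplications (1316^3). Strassen: 1977326743 multiplications (7^11, after padding to 2048x2048). Strassen reduces 8 recursive multiplications to 7 at each level.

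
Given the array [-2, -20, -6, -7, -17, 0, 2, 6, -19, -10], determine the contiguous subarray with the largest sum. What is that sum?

Using Kadane's algorithm on [-2, -20, -6, -7, -17, 0, 2, 6, -19, -10]:

Scanning through the array:
Position 1 (value -20): max_ending_here = -20, max_so_far = -2
Position 2 (value -6): max_ending_here = -6, max_so_far = -2
Position 3 (value -7): max_ending_here = -7, max_so_far = -2
Position 4 (value -17): max_ending_here = -17, max_so_far = -2
Position 5 (value 0): max_ending_here = 0, max_so_far = 0
Position 6 (value 2): max_ending_here = 2, max_so_far = 2
Position 7 (value 6): max_ending_here = 8, max_so_far = 8
Position 8 (value -19): max_ending_here = -11, max_so_far = 8
Position 9 (value -10): max_ending_here = -10, max_so_far = 8

Maximum subarray: [0, 2, 6]
Maximum sum: 8

The maximum subarray is [0, 2, 6] with sum 8. This subarray runs from index 5 to index 7.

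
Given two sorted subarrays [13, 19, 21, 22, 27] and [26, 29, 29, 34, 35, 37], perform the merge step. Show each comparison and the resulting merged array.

Merging process:

Compare 13 vs 26: take 13 from left. Merged: [13]
Compare 19 vs 26: take 19 from left. Merged: [13, 19]
Compare 21 vs 26: take 21 from left. Merged: [13, 19, 21]
Compare 22 vs 26: take 22 from left. Merged: [13, 19, 21, 22]
Compare 27 vs 26: take 26 from right. Merged: [13, 19, 21, 22, 26]
Compare 27 vs 29: take 27 from left. Merged: [13, 19, 21, 22, 26, 27]
Append remaining from right: [29, 29, 34, 35, 37]. Merged: [13, 19, 21, 22, 26, 27, 29, 29, 34, 35, 37]

Final merged array: [13, 19, 21, 22, 26, 27, 29, 29, 34, 35, 37]
Total comparisons: 6

The merged array is [13, 19, 21, 22, 26, 27, 29, 29, 34, 35, 37], requiring 6 comparisons. The merge step runs in O(n) time where n is the total number of elements.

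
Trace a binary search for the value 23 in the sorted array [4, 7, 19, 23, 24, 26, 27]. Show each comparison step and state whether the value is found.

Binary search for 23 in [4, 7, 19, 23, 24, 26, 27]:

lo=0, hi=6, mid=3, arr[mid]=23 -> Found target at index 3!

Binary search finds 23 at index 3 after 1 comparisons. The search repeatedly halves the search space by comparing with the middle element.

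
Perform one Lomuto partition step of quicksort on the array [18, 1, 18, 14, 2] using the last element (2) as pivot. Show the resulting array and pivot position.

Lomuto partition with pivot = 2:

Initial array: [18, 1, 18, 14, 2]

arr[0]=18 > 2: no swap
arr[1]=1 <= 2: swap with position 0, array becomes [1, 18, 18, 14, 2]
arr[2]=18 > 2: no swap
arr[3]=14 > 2: no swap

Place pivot at position 1: [1, 2, 18, 14, 18]
Pivot position: 1

After partitioning with pivot 2, the array becomes [1, 2, 18, 14, 18]. The pivot is placed at index 1. All elements to the left of the pivot are <= 2, and all elements to the right are > 2.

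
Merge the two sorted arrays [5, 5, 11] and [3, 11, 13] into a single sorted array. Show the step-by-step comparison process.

Merging process:

Compare 5 vs 3: take 3 from right. Merged: [3]
Compare 5 vs 11: take 5 from left. Merged: [3, 5]
Compare 5 vs 11: take 5 from left. Merged: [3, 5, 5]
Compare 11 vs 11: take 11 from left. Merged: [3, 5, 5, 11]
Append remaining from right: [11, 13]. Merged: [3, 5, 5, 11, 11, 13]

Final merged array: [3, 5, 5, 11, 11, 13]
Total comparisons: 4

The merged array is [3, 5, 5, 11, 11, 13], requiring 4 comparisons. The merge step runs in O(n) time where n is the total number of elements.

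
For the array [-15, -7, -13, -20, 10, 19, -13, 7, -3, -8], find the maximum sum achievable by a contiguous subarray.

Using Kadane's algorithm on [-15, -7, -13, -20, 10, 19, -13, 7, -3, -8]:

Scanning through the array:
Position 1 (value -7): max_ending_here = -7, max_so_far = -7
Position 2 (value -13): max_ending_here = -13, max_so_far = -7
Position 3 (value -20): max_ending_here = -20, max_so_far = -7
Position 4 (value 10): max_ending_here = 10, max_so_far = 10
Position 5 (value 19): max_ending_here = 29, max_so_far = 29
Position 6 (value -13): max_ending_here = 16, max_so_far = 29
Position 7 (value 7): max_ending_here = 23, max_so_far = 29
Position 8 (value -3): max_ending_here = 20, max_so_far = 29
Position 9 (value -8): max_ending_here = 12, max_so_far = 29

Maximum subarray: [10, 19]
Maximum sum: 29

The maximum subarray is [10, 19] with sum 29. This subarray runs from index 4 to index 5.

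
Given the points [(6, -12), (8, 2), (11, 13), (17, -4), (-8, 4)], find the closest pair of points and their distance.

Computing all pairwise distances among 5 points:

d((6, -12), (8, 2)) = 14.1421
d((6, -12), (11, 13)) = 25.4951
d((6, -12), (17, -4)) = 13.6015
d((6, -12), (-8, 4)) = 21.2603
d((8, 2), (11, 13)) = 11.4018
d((8, 2), (17, -4)) = 10.8167 <-- minimum
d((8, 2), (-8, 4)) = 16.1245
d((11, 13), (17, -4)) = 18.0278
d((11, 13), (-8, 4)) = 21.0238
d((17, -4), (-8, 4)) = 26.2488

Closest pair: (8, 2) and (17, -4) with distance 10.8167

The closest pair is (8, 2) and (17, -4) with Euclidean distance 10.8167. For 5 points, brute-force pairwise comparison is shown above. For large n, the divide-and-conquer algorithm (sort by x, recurse on halves, check the dividing strip) achieves O(n log n).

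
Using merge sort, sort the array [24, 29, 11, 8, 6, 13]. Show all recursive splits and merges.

Merge sort trace:

Split: [24, 29, 11, 8, 6, 13] -> [24, 29, 11] and [8, 6, 13]
  Split: [24, 29, 11] -> [24] and [29, 11]
    Split: [29, 11] -> [29] and [11]
    Merge: [29] + [11] -> [11, 29]
  Merge: [24] + [11, 29] -> [11, 24, 29]
  Split: [8, 6, 13] -> [8] and [6, 13]
    Split: [6, 13] -> [6] and [13]
    Merge: [6] + [13] -> [6, 13]
  Merge: [8] + [6, 13] -> [6, 8, 13]
Merge: [11, 24, 29] + [6, 8, 13] -> [6, 8, 11, 13, 24, 29]

Final sorted array: [6, 8, 11, 13, 24, 29]

The merge sort proceeds by recursively splitting the array and merging sorted halves.
After all merges, the sorted array is [6, 8, 11, 13, 24, 29].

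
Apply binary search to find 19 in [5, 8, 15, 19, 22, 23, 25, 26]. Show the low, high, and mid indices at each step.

Binary search for 19 in [5, 8, 15, 19, 22, 23, 25, 26]:

lo=0, hi=7, mid=3, arr[mid]=19 -> Found target at index 3!

Binary search finds 19 at index 3 after 1 comparisons. The search repeatedly halves the search space by comparing with the middle element.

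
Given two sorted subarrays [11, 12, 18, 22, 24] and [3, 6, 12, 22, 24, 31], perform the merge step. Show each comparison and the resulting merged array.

Merging process:

Compare 11 vs 3: take 3 from right. Merged: [3]
Compare 11 vs 6: take 6 from right. Merged: [3, 6]
Compare 11 vs 12: take 11 from left. Merged: [3, 6, 11]
Compare 12 vs 12: take 12 from left. Merged: [3, 6, 11, 12]
Compare 18 vs 12: take 12 from right. Merged: [3, 6, 11, 12, 12]
Compare 18 vs 22: take 18 from left. Merged: [3, 6, 11, 12, 12, 18]
Compare 22 vs 22: take 22 from left. Merged: [3, 6, 11, 12, 12, 18, 22]
Compare 24 vs 22: take 22 from right. Merged: [3, 6, 11, 12, 12, 18, 22, 22]
Compare 24 vs 24: take 24 from left. Merged: [3, 6, 11, 12, 12, 18, 22, 22, 24]
Append remaining from right: [24, 31]. Merged: [3, 6, 11, 12, 12, 18, 22, 22, 24, 24, 31]

Final merged array: [3, 6, 11, 12, 12, 18, 22, 22, 24, 24, 31]
Total comparisons: 9

The merged array is [3, 6, 11, 12, 12, 18, 22, 22, 24, 24, 31], requiring 9 comparisons. The merge step runs in O(n) time where n is the total number of elements.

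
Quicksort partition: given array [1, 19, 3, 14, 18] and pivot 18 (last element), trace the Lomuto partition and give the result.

Lomuto partition with pivot = 18:

Initial array: [1, 19, 3, 14, 18]

arr[0]=1 <= 18: swap with position 0, array becomes [1, 19, 3, 14, 18]
arr[1]=19 > 18: no swap
arr[2]=3 <= 18: swap with position 1, array becomes [1, 3, 19, 14, 18]
arr[3]=14 <= 18: swap with position 2, array becomes [1, 3, 14, 19, 18]

Place pivot at position 3: [1, 3, 14, 18, 19]
Pivot position: 3

After partitioning with pivot 18, the array becomes [1, 3, 14, 18, 19]. The pivot is placed at index 3. All elements to the left of the pivot are <= 18, and all elements to the right are > 18.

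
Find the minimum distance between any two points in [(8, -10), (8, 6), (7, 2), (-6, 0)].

Computing all pairwise distances among 4 points:

d((8, -10), (8, 6)) = 16.0
d((8, -10), (7, 2)) = 12.0416
d((8, -10), (-6, 0)) = 17.2047
d((8, 6), (7, 2)) = 4.1231 <-- minimum
d((8, 6), (-6, 0)) = 15.2315
d((7, 2), (-6, 0)) = 13.1529

Closest pair: (8, 6) and (7, 2) with distance 4.1231

The closest pair is (8, 6) and (7, 2) with Euclidean distance 4.1231. For 4 points, brute-force pairwise comparison is shown above. For large n, the divide-and-conquer algorithm (sort by x, recurse on halves, check the dividing strip) achieves O(n log n).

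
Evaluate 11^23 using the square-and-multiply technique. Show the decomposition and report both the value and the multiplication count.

Computing 11^23 by squaring (build up from 11^1; each line after the first costs one multiplication):

11^1 = 11
11^2 = (11^1)^2 = 11^2 = 121
11^4 = (11^2)^2 = 121^2 = 14641
11^5 = 11 * 11^4 = 11 * 14641 = 161051
11^10 = (11^5)^2 = 161051^2 = 25937424601
11^11 = 11 * 11^10 = 11 * 25937424601 = 285311670611
11^22 = (11^11)^2 = 285311670611^2 = 81402749386839761113321
11^23 = 11 * 11^22 = 11 * 81402749386839761113321 = 895430243255237372246531

Result: 895430243255237372246531
Multiplications needed: 7 (7 lines after 11^1)

11^23 = 895430243255237372246531. Using exponentiation by squaring, this requires 7 multiplications. The key idea: if the exponent is even, square the half-power; if odd, multiply by the base once.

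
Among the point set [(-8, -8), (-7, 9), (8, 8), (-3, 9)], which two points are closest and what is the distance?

Computing all pairwise distances among 4 points:

d((-8, -8), (-7, 9)) = 17.0294
d((-8, -8), (8, 8)) = 22.6274
d((-8, -8), (-3, 9)) = 17.72
d((-7, 9), (8, 8)) = 15.0333
d((-7, 9), (-3, 9)) = 4.0 <-- minimum
d((8, 8), (-3, 9)) = 11.0454

Closest pair: (-7, 9) and (-3, 9) with distance 4.0

The closest pair is (-7, 9) and (-3, 9) with Euclidean distance 4.0. For 4 points, brute-force pairwise comparison is shown above. For large n, the divide-and-conquer algorithm (sort by x, recurse on halves, check the dividing strip) achieves O(n log n).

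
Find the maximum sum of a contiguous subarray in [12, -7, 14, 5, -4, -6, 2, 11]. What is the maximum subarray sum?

Using Kadane's algorithm on [12, -7, 14, 5, -4, -6, 2, 11]:

Scanning through the array:
Position 1 (value -7): max_ending_here = 5, max_so_far = 12
Position 2 (value 14): max_ending_here = 19, max_so_far = 19
Position 3 (value 5): max_ending_here = 24, max_so_far = 24
Position 4 (value -4): max_ending_here = 20, max_so_far = 24
Position 5 (value -6): max_ending_here = 14, max_so_far = 24
Position 6 (value 2): max_ending_here = 16, max_so_far = 24
Position 7 (value 11): max_ending_here = 27, max_so_far = 27

Maximum subarray: [12, -7, 14, 5, -4, -6, 2, 11]
Maximum sum: 27

The maximum subarray is [12, -7, 14, 5, -4, -6, 2, 11] with sum 27. This subarray runs from index 0 to index 7.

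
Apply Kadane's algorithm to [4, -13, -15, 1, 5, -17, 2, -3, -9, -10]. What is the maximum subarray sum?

Using Kadane's algorithm on [4, -13, -15, 1, 5, -17, 2, -3, -9, -10]:

Scanning through the array:
Position 1 (value -13): max_ending_here = -9, max_so_far = 4
Position 2 (value -15): max_ending_here = -15, max_so_far = 4
Position 3 (value 1): max_ending_here = 1, max_so_far = 4
Position 4 (value 5): max_ending_here = 6, max_so_far = 6
Position 5 (value -17): max_ending_here = -11, max_so_far = 6
Position 6 (value 2): max_ending_here = 2, max_so_far = 6
Position 7 (value -3): max_ending_here = -1, max_so_far = 6
Position 8 (value -9): max_ending_here = -9, max_so_far = 6
Position 9 (value -10): max_ending_here = -10, max_so_far = 6

Maximum subarray: [1, 5]
Maximum sum: 6

The maximum subarray is [1, 5] with sum 6. This subarray runs from index 3 to index 4.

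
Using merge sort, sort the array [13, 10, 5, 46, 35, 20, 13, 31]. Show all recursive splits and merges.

Merge sort trace:

Split: [13, 10, 5, 46, 35, 20, 13, 31] -> [13, 10, 5, 46] and [35, 20, 13, 31]
  Split: [13, 10, 5, 46] -> [13, 10] and [5, 46]
    Split: [13, 10] -> [13] and [10]
    Merge: [13] + [10] -> [10, 13]
    Split: [5, 46] -> [5] and [46]
    Merge: [5] + [46] -> [5, 46]
  Merge: [10, 13] + [5, 46] -> [5, 10, 13, 46]
  Split: [35, 20, 13, 31] -> [35, 20] and [13, 31]
    Split: [35, 20] -> [35] and [20]
    Merge: [35] + [20] -> [20, 35]
    Split: [13, 31] -> [13] and [31]
    Merge: [13] + [31] -> [13, 31]
  Merge: [20, 35] + [13, 31] -> [13, 20, 31, 35]
Merge: [5, 10, 13, 46] + [13, 20, 31, 35] -> [5, 10, 13, 13, 20, 31, 35, 46]

Final sorted array: [5, 10, 13, 13, 20, 31, 35, 46]

The merge sort proceeds by recursively splitting the array and merging sorted halves.
After all merges, the sorted array is [5, 10, 13, 13, 20, 31, 35, 46].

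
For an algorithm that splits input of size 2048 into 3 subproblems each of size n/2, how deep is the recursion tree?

For divide and conquer with division factor 2:

Problem sizes at each level:
Level 0: 2048
Level 1: 1024
Level 2: 512
Level 3: 256
Level 4: 128
Level 5: 64
Level 6: 32
Level 7: 16
Level 8: 8
Level 9: 4
Level 10: 2
Level 11: 1

The root is level 0 and the size-1 base case is level 11 (the tree spans levels 0 through 11, i.e. 12 levels counting the root), so the depth is the number of divisions: log_2(2048) = 11

The recursion tree depth is log_2(2048) = 11. At each level, the problem size is divided by 2, so it takes 11 divisions to reduce to a base case of size 1. The algorithm makes 3 recursive calls at each level.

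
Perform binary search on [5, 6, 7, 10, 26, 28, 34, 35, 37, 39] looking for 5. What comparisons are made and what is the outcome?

Binary search for 5 in [5, 6, 7, 10, 26, 28, 34, 35, 37, 39]:

lo=0, hi=9, mid=4, arr[mid]=26 -> 26 > 5, search left half
lo=0, hi=3, mid=1, arr[mid]=6 -> 6 > 5, search left half
lo=0, hi=0, mid=0, arr[mid]=5 -> Found target at index 0!

Binary search finds 5 at index 0 after 3 comparisons. The search repeatedly halves the search space by comparing with the middle element.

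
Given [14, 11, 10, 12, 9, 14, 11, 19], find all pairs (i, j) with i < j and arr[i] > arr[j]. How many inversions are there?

Finding inversions in [14, 11, 10, 12, 9, 14, 11, 19]:

(0, 1): arr[0]=14 > arr[1]=11
(0, 2): arr[0]=14 > arr[2]=10
(0, 3): arr[0]=14 > arr[3]=12
(0, 4): arr[0]=14 > arr[4]=9
(0, 6): arr[0]=14 > arr[6]=11
(1, 2): arr[1]=11 > arr[2]=10
(1, 4): arr[1]=11 > arr[4]=9
(2, 4): arr[2]=10 > arr[4]=9
(3, 4): arr[3]=12 > arr[4]=9
(3, 6): arr[3]=12 > arr[6]=11
(5, 6): arr[5]=14 > arr[6]=11

Total inversions: 11

The array has 11 inversion(s): (0,1), (0,2), (0,3), (0,4), (0,6), (1,2), (1,4), (2,4), (3,4), (3,6), (5,6). Each pair (i,j) satisfies i < j and arr[i] > arr[j].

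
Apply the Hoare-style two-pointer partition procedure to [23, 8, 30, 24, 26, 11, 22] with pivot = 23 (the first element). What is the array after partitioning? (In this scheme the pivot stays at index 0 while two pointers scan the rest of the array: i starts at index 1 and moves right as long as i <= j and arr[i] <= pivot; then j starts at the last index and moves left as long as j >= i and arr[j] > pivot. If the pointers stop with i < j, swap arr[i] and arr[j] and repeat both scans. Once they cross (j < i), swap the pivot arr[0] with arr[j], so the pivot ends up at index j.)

Hoare-style two-pointer partition with pivot = 23:

Initial array: [23, 8, 30, 24, 26, 11, 22]

Pointers start at i = 1, j = 6.
i stops at index 2 (arr[2]=30 > 23), j stops at index 6 (arr[6]=22 <= 23): swap arr[2] and arr[6], array becomes [23, 8, 22, 24, 26, 11, 30]
i stops at index 3 (arr[3]=24 > 23), j stops at index 5 (arr[5]=11 <= 23): swap arr[3] and arr[5], array becomes [23, 8, 22, 11, 26, 24, 30]
i ends at 4, j ends at 3: the pointers have crossed (j < i), so scanning stops.

Swap pivot arr[0] with arr[3] to place pivot at position 3: [11, 8, 22, 23, 26, 24, 30]
Pivot position: 3

After partitioning with pivot 23, the array becomes [11, 8, 22, 23, 26, 24, 30]. The pivot is placed at index 3. All elements to the left of the pivot are <= 23, and all elements to the right are > 23.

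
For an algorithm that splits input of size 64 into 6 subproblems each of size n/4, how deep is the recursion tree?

For divide and conquer with division factor 4:

Problem sizes at each level:
Level 0: 64
Level 1: 16
Level 2: 4
Level 3: 1

The root is level 0 and the size-1 base case is level 3 (the tree spans levels 0 through 3, i.e. 4 levels counting the root), so the depth is the number of divisions: log_4(64) = 3

The recursion tree depth is log_4(64) = 3. At each level, the problem size is divided by 4, so it takes 3 divisions to reduce to a base case of size 1. The algorithm makes 6 recursive calls at each level.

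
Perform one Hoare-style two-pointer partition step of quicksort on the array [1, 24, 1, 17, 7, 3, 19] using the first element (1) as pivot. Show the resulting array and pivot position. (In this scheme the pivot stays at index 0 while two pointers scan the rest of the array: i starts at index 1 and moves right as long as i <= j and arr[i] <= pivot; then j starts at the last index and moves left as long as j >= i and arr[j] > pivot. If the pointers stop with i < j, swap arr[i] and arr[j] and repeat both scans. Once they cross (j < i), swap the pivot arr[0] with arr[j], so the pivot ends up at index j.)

Hoare-style two-pointer partition with pivot = 1:

Initial array: [1, 24, 1, 17, 7, 3, 19]

Pointers start at i = 1, j = 6.
i stops at index 1 (arr[1]=24 > 1), j stops at index 2 (arr[2]=1 <= 1): swap arr[1] and arr[2], array becomes [1, 1, 24, 17, 7, 3, 19]
i ends at 2, j ends at 1: the pointers have crossed (j < i), so scanning stops.

Swap pivot arr[0] with arr[1] to place pivot at position 1: [1, 1, 24, 17, 7, 3, 19]
Pivot position: 1

After partitioning with pivot 1, the array becomes [1, 1, 24, 17, 7, 3, 19]. The pivot is placed at index 1. All elements to the left of the pivot are <= 1, and all elements to the right are > 1.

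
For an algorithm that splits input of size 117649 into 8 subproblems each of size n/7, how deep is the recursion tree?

For divide and conquer with division factor 7:

Problem sizes at each level:
Level 0: 117649
Level 1: 16807
Level 2: 2401
Level 3: 343
Level 4: 49
Level 5: 7
Level 6: 1

The root is level 0 and the size-1 base case is level 6 (the tree spans levels 0 through 6, i.e. 7 levels counting the root), so the depth is the number of divisions: log_7(117649) = 6

The recursion tree depth is log_7(117649) = 6. At each level, the problem size is divided by 7, so it takes 6 divisions to reduce to a base case of size 1. The algorithm makes 8 recursive calls at each level.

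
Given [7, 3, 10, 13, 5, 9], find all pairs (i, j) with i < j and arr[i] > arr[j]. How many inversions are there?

Finding inversions in [7, 3, 10, 13, 5, 9]:

(0, 1): arr[0]=7 > arr[1]=3
(0, 4): arr[0]=7 > arr[4]=5
(2, 4): arr[2]=10 > arr[4]=5
(2, 5): arr[2]=10 > arr[5]=9
(3, 4): arr[3]=13 > arr[4]=5
(3, 5): arr[3]=13 > arr[5]=9

Total inversions: 6

The array has 6 inversion(s): (0,1), (0,4), (2,4), (2,5), (3,4), (3,5). Each pair (i,j) satisfies i < j and arr[i] > arr[j].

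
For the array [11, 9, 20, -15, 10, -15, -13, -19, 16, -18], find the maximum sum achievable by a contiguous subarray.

Using Kadane's algorithm on [11, 9, 20, -15, 10, -15, -13, -19, 16, -18]:

Scanning through the array:
Position 1 (value 9): max_ending_here = 20, max_so_far = 20
Position 2 (value 20): max_ending_here = 40, max_so_far = 40
Position 3 (value -15): max_ending_here = 25, max_so_far = 40
Position 4 (value 10): max_ending_here = 35, max_so_far = 40
Position 5 (value -15): max_ending_here = 20, max_so_far = 40
Position 6 (value -13): max_ending_here = 7, max_so_far = 40
Position 7 (value -19): max_ending_here = -12, max_so_far = 40
Position 8 (value 16): max_ending_here = 16, max_so_far = 40
Position 9 (value -18): max_ending_here = -2, max_so_far = 40

Maximum subarray: [11, 9, 20]
Maximum sum: 40

The maximum subarray is [11, 9, 20] with sum 40. This subarray runs from index 0 to index 2.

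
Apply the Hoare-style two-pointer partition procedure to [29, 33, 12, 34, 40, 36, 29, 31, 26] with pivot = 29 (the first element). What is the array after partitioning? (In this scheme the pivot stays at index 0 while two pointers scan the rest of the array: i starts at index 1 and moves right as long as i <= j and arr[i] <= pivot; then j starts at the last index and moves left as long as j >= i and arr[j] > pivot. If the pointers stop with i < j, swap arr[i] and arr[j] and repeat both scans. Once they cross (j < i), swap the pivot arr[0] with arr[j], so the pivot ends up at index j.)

Hoare-style two-pointer partition with pivot = 29:

Initial array: [29, 33, 12, 34, 40, 36, 29, 31, 26]

Pointers start at i = 1, j = 8.
i stops at index 1 (arr[1]=33 > 29), j stops at index 8 (arr[8]=26 <= 29): swap arr[1] and arr[8], array becomes [29, 26, 12, 34, 40, 36, 29, 31, 33]
i stops at index 3 (arr[3]=34 > 29), j stops at index 6 (arr[6]=29 <= 29): swap arr[3] and arr[6], array becomes [29, 26, 12, 29, 40, 36, 34, 31, 33]
i ends at 4, j ends at 3: the pointers have crossed (j < i), so scanning stops.

Swap pivot arr[0] with arr[3] to place pivot at position 3: [29, 26, 12, 29, 40, 36, 34, 31, 33]
Pivot position: 3

After partitioning with pivot 29, the array becomes [29, 26, 12, 29, 40, 36, 34, 31, 33]. The pivot is placed at index 3. All elements to the left of the pivot are <= 29, and all elements to the right are > 29.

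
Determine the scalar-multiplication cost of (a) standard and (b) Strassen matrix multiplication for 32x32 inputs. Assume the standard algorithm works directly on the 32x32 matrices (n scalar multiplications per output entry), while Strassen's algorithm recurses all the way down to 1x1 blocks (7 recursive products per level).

Matrix multiplication for 32x32 matrices:

Standard algorithm: 32^3 = 32768 multiplications
Strassen's algorithm: 7^(log2(32)) = 7^5 = 16807 multiplications
Savings: 32768 - 16807 = 15961 multiplications

Standard: 32768 multiplications (32^3). Strassen: 16807 multiplications (7^5). Strassen reduces 8 recursive multiplications to 7 at each level.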